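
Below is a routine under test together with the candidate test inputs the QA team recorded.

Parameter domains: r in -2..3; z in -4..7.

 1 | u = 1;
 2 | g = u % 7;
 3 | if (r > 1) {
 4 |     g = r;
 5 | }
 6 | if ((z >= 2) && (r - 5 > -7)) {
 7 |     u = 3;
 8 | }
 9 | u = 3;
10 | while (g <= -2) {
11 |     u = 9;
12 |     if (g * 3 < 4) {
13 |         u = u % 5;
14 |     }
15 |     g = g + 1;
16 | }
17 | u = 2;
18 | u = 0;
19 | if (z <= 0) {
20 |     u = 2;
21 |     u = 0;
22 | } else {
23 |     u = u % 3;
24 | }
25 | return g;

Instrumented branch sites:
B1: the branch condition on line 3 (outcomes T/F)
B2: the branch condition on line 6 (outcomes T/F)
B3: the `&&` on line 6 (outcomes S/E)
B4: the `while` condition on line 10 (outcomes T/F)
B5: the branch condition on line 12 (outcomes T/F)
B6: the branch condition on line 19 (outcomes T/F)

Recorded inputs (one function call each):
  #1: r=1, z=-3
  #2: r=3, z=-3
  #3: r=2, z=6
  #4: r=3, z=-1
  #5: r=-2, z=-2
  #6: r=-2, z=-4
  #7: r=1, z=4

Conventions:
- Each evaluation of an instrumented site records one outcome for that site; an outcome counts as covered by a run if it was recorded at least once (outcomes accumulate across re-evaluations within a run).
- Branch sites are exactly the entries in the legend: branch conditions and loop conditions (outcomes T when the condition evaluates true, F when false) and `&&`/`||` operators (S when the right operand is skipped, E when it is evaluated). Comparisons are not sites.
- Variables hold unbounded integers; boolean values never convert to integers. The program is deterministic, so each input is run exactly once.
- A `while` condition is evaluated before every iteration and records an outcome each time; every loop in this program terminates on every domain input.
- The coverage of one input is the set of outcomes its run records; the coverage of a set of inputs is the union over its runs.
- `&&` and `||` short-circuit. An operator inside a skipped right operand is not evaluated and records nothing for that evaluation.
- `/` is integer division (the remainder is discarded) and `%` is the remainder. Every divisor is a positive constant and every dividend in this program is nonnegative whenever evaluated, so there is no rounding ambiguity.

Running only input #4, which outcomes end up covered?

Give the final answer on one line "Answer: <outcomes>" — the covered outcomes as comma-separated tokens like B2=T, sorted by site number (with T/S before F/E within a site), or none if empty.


Running input #4 (r=3, z=-1), event by event:
  B1->T, B3->S, B2->F, B4->F, B6->T
collecting distinct outcomes: B1=T, B2=F, B3=S, B4=F, B6=T
Answer: B1=T, B2=F, B3=S, B4=F, B6=T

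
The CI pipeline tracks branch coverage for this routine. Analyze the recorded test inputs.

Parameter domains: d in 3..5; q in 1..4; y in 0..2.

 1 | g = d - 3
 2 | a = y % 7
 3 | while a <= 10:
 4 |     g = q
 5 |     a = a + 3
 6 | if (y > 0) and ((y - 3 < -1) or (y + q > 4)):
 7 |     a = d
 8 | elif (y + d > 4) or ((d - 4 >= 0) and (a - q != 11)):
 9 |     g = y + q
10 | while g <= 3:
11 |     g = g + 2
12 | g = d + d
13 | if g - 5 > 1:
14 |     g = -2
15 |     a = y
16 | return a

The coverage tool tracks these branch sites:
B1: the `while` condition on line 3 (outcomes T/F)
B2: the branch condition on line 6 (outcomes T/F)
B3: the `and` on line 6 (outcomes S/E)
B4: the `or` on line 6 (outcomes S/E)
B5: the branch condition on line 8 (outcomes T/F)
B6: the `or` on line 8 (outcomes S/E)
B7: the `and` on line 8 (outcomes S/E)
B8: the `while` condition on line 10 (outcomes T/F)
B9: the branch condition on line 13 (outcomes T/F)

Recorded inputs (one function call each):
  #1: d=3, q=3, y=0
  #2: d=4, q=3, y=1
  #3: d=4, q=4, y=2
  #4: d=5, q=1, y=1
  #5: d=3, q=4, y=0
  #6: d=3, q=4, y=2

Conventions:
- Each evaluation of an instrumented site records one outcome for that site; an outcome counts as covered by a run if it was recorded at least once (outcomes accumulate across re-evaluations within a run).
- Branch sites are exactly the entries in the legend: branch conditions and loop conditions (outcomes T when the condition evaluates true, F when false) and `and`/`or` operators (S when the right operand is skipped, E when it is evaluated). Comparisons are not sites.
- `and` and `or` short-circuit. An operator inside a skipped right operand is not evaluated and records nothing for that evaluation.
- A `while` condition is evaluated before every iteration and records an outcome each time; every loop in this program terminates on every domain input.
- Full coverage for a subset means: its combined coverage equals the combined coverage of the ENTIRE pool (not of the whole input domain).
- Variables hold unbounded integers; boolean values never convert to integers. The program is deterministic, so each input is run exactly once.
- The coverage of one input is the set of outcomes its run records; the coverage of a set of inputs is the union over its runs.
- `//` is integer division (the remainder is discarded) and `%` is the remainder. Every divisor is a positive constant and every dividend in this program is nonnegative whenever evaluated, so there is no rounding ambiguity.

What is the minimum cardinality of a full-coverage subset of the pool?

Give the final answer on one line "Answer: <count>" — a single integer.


input #1, d=3, q=3, y=0: events B1->T, B1->T, B1->T, B1->T, B1->F, B3->S, B2->F, B6->E, B7->S, B5->F, B8->T, B8->F, B9->F; outcomes B1=T, B1=F, B2=F, B3=S, B5=F, B6=E, B7=S, B8=T, B8=F, B9=F
input #2, d=4, q=3, y=1: events B1->T, B1->T, B1->T, B1->T, B1->F, B3->E, B4->S, B2->T, B8->T, B8->F, B9->T; outcomes B1=T, B1=F, B2=T, B3=E, B4=S, B8=T, B8=F, B9=T
input #3, d=4, q=4, y=2: events B1->T, B1->T, B1->T, B1->F, B3->E, B4->E, B2->T, B8->F, B9->T; outcomes B1=T, B1=F, B2=T, B3=E, B4=E, B8=F, B9=T
input #4, d=5, q=1, y=1: events B1->T, B1->T, B1->T, B1->T, B1->F, B3->E, B4->S, B2->T, B8->T, B8->T, B8->F, B9->T; outcomes B1=T, B1=F, B2=T, B3=E, B4=S, B8=T, B8=F, B9=T
input #5, d=3, q=4, y=0: events B1->T, B1->T, B1->T, B1->T, B1->F, B3->S, B2->F, B6->E, B7->S, B5->F, B8->F, B9->F; outcomes B1=T, B1=F, B2=F, B3=S, B5=F, B6=E, B7=S, B8=F, B9=F
input #6, d=3, q=4, y=2: events B1->T, B1->T, B1->T, B1->F, B3->E, B4->E, B2->T, B8->F, B9->F; outcomes B1=T, B1=F, B2=T, B3=E, B4=E, B8=F, B9=F
together the pool reaches 15 outcomes: B1=T, B1=F, B2=T, B2=F, B3=S, B3=E, B4=S, B4=E, B5=F, B6=E, B7=S, B8=T, B8=F, B9=T, B9=F
checked all size-1 subsets: none covers 15 outcomes (max 10/15)
checked all size-2 subsets: none covers 15 outcomes (max 14/15)
the canonical winner is {1, 2, 3}: size 3, full 15-outcome coverage, earliest index list among size-3 covers
Answer: 3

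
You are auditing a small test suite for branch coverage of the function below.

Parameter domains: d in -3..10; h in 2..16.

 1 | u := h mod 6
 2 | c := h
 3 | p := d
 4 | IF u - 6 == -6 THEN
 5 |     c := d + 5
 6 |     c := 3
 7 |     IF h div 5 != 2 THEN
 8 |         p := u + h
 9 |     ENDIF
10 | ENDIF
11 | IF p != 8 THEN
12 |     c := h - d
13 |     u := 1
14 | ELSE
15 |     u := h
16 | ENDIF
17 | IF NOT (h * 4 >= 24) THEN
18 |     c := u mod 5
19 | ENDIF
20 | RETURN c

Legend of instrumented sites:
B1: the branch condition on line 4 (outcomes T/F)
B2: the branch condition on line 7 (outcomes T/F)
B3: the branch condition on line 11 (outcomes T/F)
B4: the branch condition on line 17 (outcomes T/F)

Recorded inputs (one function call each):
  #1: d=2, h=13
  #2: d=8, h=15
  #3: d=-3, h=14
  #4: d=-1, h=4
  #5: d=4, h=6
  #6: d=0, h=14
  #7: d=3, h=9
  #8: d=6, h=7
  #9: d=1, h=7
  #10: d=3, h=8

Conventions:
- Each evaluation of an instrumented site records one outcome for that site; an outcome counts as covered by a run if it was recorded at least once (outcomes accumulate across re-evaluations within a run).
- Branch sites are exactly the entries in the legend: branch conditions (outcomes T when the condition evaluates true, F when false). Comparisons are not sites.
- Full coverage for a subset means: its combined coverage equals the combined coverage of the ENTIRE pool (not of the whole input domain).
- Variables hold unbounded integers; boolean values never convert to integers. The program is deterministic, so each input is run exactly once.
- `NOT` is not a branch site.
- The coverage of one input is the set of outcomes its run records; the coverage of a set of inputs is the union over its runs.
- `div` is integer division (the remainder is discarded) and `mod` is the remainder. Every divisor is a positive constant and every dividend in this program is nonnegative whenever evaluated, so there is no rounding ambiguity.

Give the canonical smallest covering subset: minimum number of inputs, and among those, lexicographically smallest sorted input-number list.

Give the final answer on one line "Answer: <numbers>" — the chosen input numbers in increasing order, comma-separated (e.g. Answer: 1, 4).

input #1 (d=2, h=13): events B1->F, B3->T, B4->F; covers B1=F, B3=T, B4=F
input #2 (d=8, h=15): events B1->F, B3->F, B4->F; covers B1=F, B3=F, B4=F
input #3 (d=-3, h=14): events B1->F, B3->T, B4->F; covers B1=F, B3=T, B4=F
input #4 (d=-1, h=4): events B1->F, B3->T, B4->T; covers B1=F, B3=T, B4=T
input #5 (d=4, h=6): events B1->T, B2->T, B3->T, B4->F; covers B1=T, B2=T, B3=T, B4=F
input #6 (d=0, h=14): events B1->F, B3->T, B4->F; covers B1=F, B3=T, B4=F
input #7 (d=3, h=9): events B1->F, B3->T, B4->F; covers B1=F, B3=T, B4=F
input #8 (d=6, h=7): events B1->F, B3->T, B4->F; covers B1=F, B3=T, B4=F
input #9 (d=1, h=7): events B1->F, B3->T, B4->F; covers B1=F, B3=T, B4=F
input #10 (d=3, h=8): events B1->F, B3->T, B4->F; covers B1=F, B3=T, B4=F
union over all inputs: B1=T, B1=F, B2=T, B3=T, B3=F, B4=T, B4=F (7 outcomes)
size 1 is not enough: best union over all size-1 subsets is 4/7
size 2 is not enough: best union over all size-2 subsets is 6/7
the canonical winner is {2, 4, 5}: size 3, full 7-outcome coverage, earliest index list among size-3 covers

Answer: 2, 4, 5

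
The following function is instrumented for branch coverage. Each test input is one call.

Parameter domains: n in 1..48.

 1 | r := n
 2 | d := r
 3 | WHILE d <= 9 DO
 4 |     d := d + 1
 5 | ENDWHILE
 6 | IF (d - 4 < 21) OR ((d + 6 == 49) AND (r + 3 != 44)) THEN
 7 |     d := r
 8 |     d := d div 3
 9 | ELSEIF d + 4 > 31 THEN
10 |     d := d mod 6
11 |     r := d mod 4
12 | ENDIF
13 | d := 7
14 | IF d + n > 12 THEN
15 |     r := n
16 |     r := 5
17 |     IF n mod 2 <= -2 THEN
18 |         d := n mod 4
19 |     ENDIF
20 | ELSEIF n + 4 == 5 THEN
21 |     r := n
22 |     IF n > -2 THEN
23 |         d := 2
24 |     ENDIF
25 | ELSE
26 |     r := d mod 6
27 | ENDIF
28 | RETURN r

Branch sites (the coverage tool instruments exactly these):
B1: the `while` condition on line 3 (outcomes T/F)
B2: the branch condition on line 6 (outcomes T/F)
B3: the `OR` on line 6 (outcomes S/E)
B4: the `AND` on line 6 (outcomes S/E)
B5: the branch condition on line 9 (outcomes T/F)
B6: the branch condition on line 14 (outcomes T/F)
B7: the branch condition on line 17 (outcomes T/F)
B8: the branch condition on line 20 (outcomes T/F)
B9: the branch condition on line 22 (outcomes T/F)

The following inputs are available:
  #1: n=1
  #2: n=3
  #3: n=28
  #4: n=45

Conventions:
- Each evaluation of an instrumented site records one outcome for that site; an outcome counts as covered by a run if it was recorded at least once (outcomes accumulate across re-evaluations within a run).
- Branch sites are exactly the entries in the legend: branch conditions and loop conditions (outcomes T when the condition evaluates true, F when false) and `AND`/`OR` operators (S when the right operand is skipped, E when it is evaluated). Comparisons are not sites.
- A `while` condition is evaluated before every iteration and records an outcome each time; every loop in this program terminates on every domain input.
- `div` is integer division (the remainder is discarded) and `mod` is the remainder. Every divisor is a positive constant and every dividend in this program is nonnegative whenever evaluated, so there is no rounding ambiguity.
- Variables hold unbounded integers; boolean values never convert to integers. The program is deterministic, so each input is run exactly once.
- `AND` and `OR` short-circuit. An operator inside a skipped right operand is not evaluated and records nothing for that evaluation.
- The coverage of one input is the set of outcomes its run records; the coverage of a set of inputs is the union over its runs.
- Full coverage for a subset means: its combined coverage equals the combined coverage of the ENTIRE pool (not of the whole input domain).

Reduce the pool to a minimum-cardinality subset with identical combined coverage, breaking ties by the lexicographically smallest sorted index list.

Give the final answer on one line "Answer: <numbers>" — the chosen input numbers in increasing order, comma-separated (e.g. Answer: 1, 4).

test 1 (n=1) hits B1=T, B1=F, B2=T, B3=S, B6=F, B8=T, B9=T
test 2 (n=3) hits B1=T, B1=F, B2=T, B3=S, B6=F, B8=F
test 3 (n=28) hits B1=F, B2=F, B3=E, B4=S, B5=T, B6=T, B7=F
test 4 (n=45) hits B1=F, B2=F, B3=E, B4=S, B5=T, B6=T, B7=F
union over all inputs: B1=T, B1=F, B2=T, B2=F, B3=S, B3=E, B4=S, B5=T, B6=T, B6=F, B7=F, B8=T, B8=F, B9=T (14 outcomes)
checked all size-1 subsets: none covers 14 outcomes (max 7/14)
checked all size-2 subsets: none covers 14 outcomes (max 13/14)
inputs {1, 2, 3} (size 3) cover everything; no size-3 subset with a lexicographically smaller index list covers all 14

Answer: 1, 2, 3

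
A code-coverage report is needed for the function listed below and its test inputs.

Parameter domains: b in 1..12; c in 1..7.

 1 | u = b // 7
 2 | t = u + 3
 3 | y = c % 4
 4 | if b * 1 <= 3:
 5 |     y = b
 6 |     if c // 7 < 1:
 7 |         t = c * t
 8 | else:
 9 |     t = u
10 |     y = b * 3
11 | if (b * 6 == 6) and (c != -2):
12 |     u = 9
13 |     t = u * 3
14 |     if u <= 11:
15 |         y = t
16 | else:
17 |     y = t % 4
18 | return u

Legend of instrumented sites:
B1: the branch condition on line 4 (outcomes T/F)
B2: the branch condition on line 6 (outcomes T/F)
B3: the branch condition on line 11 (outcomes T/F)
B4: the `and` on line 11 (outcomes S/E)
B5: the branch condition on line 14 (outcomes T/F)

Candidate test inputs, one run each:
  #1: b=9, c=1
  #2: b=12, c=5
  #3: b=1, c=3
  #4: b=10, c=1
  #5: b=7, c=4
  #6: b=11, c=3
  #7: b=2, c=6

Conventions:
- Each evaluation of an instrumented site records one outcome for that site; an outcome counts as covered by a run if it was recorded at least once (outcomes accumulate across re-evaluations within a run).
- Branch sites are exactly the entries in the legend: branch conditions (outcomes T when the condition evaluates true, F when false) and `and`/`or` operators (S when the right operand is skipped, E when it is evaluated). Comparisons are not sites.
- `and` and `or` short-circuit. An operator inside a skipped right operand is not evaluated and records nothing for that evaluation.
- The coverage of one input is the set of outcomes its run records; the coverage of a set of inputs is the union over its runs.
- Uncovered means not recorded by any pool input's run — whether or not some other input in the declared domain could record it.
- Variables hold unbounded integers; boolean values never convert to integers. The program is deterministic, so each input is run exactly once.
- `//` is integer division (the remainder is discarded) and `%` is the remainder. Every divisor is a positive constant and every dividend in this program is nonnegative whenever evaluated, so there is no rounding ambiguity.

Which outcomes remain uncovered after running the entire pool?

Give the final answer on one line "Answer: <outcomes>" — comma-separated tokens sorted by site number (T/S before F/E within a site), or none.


test 1 (b=9, c=1) fires B1->F, B4->S, B3->F; hits B1=F, B3=F, B4=S
test 2 (b=12, c=5) fires B1->F, B4->S, B3->F; hits B1=F, B3=F, B4=S
test 3 (b=1, c=3) fires B1->T, B2->T, B4->E, B3->T, B5->T; hits B1=T, B2=T, B3=T, B4=E, B5=T
test 4 (b=10, c=1) fires B1->F, B4->S, B3->F; hits B1=F, B3=F, B4=S
test 5 (b=7, c=4) fires B1->F, B4->S, B3->F; hits B1=F, B3=F, B4=S
test 6 (b=11, c=3) fires B1->F, B4->S, B3->F; hits B1=F, B3=F, B4=S
test 7 (b=2, c=6) fires B1->T, B2->T, B4->S, B3->F; hits B1=T, B2=T, B3=F, B4=S
union over the pool: B1=T, B1=F, B2=T, B3=T, B3=F, B4=S, B4=E, B5=T
uncovered (2 of 10): B2=F, B5=F
Answer: B2=F, B5=F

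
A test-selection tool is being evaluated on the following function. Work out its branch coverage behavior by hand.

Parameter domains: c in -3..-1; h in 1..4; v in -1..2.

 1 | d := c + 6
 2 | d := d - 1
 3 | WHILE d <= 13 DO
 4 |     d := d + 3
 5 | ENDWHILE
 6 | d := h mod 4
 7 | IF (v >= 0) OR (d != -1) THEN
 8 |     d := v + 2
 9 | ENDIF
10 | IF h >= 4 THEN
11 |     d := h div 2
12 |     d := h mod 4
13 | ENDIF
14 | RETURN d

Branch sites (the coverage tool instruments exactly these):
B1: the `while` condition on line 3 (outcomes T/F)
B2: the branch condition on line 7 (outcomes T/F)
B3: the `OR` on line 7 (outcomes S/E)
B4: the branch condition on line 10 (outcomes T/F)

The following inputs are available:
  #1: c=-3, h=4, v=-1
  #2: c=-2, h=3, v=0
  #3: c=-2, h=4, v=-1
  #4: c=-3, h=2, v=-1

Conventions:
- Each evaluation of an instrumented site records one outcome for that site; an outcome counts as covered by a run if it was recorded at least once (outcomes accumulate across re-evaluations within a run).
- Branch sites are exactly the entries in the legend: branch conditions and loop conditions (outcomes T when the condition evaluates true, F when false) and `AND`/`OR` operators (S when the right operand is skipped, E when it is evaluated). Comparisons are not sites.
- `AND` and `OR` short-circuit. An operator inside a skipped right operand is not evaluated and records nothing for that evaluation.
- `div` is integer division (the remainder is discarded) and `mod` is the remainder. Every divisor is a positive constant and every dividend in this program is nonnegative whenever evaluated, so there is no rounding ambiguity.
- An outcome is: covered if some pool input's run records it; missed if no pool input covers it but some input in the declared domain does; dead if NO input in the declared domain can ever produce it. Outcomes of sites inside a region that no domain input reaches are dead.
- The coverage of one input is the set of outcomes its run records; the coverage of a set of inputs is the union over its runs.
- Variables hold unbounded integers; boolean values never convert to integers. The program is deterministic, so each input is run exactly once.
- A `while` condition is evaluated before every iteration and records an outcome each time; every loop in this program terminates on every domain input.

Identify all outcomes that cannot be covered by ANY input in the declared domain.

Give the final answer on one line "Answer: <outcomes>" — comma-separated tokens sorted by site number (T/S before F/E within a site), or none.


checking every outcome against all 48 domain inputs:
  B2=F: zero occurrences over every domain input -> dead
  reachable outcomes have witnesses, e.g. B1=T (e.g. c=-3, h=1, v=-1), B1=F (e.g. c=-3, h=1, v=-1), B2=T (e.g. c=-3, h=1, v=-1), B3=S (e.g. c=-3, h=1, v=0)
Answer: B2=F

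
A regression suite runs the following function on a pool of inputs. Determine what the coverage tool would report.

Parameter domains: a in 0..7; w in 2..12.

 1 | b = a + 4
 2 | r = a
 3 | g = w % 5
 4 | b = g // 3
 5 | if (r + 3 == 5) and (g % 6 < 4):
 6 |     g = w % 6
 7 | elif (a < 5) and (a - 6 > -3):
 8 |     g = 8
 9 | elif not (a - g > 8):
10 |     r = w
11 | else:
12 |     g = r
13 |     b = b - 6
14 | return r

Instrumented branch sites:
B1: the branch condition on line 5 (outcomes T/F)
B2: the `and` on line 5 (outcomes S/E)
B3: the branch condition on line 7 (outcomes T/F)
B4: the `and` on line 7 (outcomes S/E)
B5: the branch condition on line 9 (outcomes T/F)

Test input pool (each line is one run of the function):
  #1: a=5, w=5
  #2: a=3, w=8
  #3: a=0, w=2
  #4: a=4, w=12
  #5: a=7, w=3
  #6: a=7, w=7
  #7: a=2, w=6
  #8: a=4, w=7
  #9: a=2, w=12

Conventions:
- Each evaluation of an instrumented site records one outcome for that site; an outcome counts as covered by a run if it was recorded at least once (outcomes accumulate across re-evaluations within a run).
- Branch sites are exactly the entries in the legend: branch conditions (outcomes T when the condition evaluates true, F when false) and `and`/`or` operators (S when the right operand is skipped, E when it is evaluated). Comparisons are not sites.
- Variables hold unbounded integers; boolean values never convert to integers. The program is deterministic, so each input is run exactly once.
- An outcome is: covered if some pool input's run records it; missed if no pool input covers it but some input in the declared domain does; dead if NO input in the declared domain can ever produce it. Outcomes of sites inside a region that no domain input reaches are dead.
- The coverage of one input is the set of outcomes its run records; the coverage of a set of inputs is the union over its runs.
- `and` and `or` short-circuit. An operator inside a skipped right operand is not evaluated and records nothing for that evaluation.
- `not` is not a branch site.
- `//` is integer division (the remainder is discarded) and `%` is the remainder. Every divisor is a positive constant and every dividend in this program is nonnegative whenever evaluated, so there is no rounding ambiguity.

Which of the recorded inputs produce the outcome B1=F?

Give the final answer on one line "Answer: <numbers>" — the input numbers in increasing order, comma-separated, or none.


input #1 (a=5, w=5): records B1=F
input #2 (a=3, w=8): records B1=F
input #3 (a=0, w=2): records B1=F
input #4 (a=4, w=12): records B1=F
input #5 (a=7, w=3): records B1=F
input #6 (a=7, w=7): records B1=F
input #7 (a=2, w=6): does not record B1=F
input #8 (a=4, w=7): records B1=F
input #9 (a=2, w=12): does not record B1=F
Answer: 1, 2, 3, 4, 5, 6, 8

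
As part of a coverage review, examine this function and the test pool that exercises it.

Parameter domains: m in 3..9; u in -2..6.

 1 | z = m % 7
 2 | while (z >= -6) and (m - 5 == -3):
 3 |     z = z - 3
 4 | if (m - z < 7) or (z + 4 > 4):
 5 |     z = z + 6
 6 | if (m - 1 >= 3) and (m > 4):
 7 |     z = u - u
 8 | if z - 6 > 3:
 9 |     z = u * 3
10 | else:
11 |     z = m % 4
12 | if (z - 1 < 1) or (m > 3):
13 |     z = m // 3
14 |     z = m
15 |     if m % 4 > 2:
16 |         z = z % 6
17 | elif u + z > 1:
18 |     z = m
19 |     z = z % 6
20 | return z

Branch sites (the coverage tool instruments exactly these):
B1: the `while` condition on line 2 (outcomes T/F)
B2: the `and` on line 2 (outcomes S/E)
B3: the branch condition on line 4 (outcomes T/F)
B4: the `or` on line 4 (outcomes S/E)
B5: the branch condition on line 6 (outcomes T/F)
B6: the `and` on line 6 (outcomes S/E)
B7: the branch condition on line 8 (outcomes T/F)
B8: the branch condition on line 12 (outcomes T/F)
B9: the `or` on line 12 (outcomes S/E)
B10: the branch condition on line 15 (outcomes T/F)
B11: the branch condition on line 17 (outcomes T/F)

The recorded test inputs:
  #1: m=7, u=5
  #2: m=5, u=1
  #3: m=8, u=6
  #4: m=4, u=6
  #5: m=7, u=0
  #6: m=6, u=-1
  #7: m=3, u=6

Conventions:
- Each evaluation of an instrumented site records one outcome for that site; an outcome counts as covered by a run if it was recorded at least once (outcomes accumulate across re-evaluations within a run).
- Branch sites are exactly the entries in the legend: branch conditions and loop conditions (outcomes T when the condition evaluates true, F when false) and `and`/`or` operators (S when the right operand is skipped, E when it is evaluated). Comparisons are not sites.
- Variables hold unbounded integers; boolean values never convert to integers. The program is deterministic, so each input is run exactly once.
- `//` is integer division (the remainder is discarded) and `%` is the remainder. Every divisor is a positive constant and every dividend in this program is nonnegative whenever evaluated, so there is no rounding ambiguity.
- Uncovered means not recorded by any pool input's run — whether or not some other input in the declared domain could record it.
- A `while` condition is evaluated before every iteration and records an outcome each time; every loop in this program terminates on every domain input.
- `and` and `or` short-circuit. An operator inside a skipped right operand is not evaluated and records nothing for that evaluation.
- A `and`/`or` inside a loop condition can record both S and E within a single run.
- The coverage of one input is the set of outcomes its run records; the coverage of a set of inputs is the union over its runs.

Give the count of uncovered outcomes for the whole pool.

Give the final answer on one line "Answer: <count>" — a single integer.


run #1 (m=7, u=5) runs B2->E, B1->F, B4->E, B3->F, B6->E, B5->T, B7->F, B9->E, B8->T, B10->T; records B1=F, B2=E, B3=F, B4=E, B5=T, B6=E, B7=F, B8=T, B9=E, B10=T
run #2 (m=5, u=1) runs B2->E, B1->F, B4->S, B3->T, B6->E, B5->T, B7->F, B9->S, B8->T, B10->F; records B1=F, B2=E, B3=T, B4=S, B5=T, B6=E, B7=F, B8=T, B9=S, B10=F
run #3 (m=8, u=6) runs B2->E, B1->F, B4->E, B3->T, B6->E, B5->T, B7->F, B9->S, B8->T, B10->F; records B1=F, B2=E, B3=T, B4=E, B5=T, B6=E, B7=F, B8=T, B9=S, B10=F
run #4 (m=4, u=6) runs B2->E, B1->F, B4->S, B3->T, B6->E, B5->F, B7->T, B9->E, B8->T, B10->F; records B1=F, B2=E, B3=T, B4=S, B5=F, B6=E, B7=T, B8=T, B9=E, B10=F
run #5 (m=7, u=0) runs B2->E, B1->F, B4->E, B3->F, B6->E, B5->T, B7->F, B9->E, B8->T, B10->T; records B1=F, B2=E, B3=F, B4=E, B5=T, B6=E, B7=F, B8=T, B9=E, B10=T
run #6 (m=6, u=-1) runs B2->E, B1->F, B4->S, B3->T, B6->E, B5->T, B7->F, B9->E, B8->T, B10->F; records B1=F, B2=E, B3=T, B4=S, B5=T, B6=E, B7=F, B8=T, B9=E, B10=F
run #7 (m=3, u=6) runs B2->E, B1->F, B4->S, B3->T, B6->S, B5->F, B7->F, B9->E, B8->F, B11->T; records B1=F, B2=E, B3=T, B4=S, B5=F, B6=S, B7=F, B8=F, B9=E, B11=T
union over the pool: B1=F, B2=E, B3=T, B3=F, B4=S, B4=E, B5=T, B5=F, B6=S, B6=E, B7=T, B7=F, B8=T, B8=F, B9=S, B9=E, B10=T, B10=F, B11=T
uncovered (3 of 22): B1=T, B2=S, B11=F
Answer: 3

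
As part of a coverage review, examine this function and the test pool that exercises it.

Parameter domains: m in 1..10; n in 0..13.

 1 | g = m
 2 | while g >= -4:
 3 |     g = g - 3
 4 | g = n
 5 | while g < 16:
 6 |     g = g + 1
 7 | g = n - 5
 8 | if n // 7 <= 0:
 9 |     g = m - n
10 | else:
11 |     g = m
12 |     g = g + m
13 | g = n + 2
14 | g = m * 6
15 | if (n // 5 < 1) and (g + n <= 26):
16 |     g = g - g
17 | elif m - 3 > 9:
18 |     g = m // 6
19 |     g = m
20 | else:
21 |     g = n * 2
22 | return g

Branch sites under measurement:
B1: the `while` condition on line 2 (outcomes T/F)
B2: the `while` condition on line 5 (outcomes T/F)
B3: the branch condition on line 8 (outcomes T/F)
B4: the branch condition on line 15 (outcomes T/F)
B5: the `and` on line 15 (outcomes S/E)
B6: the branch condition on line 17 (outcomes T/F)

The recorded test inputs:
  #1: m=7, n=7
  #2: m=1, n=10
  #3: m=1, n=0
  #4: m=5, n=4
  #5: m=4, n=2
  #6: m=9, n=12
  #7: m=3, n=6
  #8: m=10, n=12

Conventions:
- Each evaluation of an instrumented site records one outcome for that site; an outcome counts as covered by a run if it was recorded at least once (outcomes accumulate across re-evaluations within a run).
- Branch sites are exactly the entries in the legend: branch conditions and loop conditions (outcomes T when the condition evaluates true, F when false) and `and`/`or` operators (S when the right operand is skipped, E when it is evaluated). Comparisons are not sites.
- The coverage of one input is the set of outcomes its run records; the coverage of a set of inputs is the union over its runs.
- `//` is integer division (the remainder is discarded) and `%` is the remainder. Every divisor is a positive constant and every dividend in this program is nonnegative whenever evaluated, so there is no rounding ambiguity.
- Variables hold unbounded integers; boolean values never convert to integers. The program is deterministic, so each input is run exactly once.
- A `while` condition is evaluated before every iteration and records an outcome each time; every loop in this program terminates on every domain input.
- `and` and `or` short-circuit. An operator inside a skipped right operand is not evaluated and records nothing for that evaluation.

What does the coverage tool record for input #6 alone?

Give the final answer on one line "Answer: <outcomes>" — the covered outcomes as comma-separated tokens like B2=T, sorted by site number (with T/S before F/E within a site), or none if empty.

Simulating input #6 (m=9, n=12) step by step:
  B1->T, B1->T, B1->T, B1->T, B1->T, B1->F, B2->T, B2->T, B2->T, B2->T
  B2->F, B3->F, B5->S, B4->F, B6->F
as a set, this run covers: B1=T, B1=F, B2=T, B2=F, B3=F, B4=F, B5=S, B6=F

Answer: B1=T, B1=F, B2=T, B2=F, B3=F, B4=F, B5=S, B6=F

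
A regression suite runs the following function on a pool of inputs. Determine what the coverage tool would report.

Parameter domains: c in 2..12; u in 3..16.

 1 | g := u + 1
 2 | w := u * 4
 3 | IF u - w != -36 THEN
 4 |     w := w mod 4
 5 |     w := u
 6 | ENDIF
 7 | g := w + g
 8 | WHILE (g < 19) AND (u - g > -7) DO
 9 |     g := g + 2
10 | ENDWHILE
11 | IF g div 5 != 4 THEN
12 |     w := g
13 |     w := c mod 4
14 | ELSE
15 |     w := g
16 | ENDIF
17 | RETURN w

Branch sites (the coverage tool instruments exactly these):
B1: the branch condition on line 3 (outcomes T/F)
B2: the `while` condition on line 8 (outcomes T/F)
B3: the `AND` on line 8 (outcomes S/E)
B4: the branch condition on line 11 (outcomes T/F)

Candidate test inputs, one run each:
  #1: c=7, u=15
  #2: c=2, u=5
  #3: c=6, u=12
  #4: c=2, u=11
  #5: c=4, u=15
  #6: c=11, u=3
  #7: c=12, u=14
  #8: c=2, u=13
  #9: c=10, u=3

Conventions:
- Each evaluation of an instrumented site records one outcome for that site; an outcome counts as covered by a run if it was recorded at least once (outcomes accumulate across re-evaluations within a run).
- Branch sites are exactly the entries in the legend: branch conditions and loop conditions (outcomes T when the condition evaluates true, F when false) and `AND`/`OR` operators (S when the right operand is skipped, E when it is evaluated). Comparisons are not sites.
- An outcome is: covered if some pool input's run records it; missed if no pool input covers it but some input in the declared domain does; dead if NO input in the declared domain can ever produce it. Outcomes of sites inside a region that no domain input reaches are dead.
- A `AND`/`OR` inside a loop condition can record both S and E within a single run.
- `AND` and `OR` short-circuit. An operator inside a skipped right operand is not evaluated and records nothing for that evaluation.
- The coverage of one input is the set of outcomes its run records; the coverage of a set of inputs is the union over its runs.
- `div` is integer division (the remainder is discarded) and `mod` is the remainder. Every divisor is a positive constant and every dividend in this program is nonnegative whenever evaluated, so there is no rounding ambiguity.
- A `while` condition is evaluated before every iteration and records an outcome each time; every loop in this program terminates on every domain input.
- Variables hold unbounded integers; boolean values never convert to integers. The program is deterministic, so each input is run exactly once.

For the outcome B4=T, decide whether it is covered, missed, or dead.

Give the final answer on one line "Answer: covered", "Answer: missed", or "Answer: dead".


B4=T is recorded by pool input(s) 1, 2, 3, 5, 6, 7, 8, 9 -> covered
Answer: covered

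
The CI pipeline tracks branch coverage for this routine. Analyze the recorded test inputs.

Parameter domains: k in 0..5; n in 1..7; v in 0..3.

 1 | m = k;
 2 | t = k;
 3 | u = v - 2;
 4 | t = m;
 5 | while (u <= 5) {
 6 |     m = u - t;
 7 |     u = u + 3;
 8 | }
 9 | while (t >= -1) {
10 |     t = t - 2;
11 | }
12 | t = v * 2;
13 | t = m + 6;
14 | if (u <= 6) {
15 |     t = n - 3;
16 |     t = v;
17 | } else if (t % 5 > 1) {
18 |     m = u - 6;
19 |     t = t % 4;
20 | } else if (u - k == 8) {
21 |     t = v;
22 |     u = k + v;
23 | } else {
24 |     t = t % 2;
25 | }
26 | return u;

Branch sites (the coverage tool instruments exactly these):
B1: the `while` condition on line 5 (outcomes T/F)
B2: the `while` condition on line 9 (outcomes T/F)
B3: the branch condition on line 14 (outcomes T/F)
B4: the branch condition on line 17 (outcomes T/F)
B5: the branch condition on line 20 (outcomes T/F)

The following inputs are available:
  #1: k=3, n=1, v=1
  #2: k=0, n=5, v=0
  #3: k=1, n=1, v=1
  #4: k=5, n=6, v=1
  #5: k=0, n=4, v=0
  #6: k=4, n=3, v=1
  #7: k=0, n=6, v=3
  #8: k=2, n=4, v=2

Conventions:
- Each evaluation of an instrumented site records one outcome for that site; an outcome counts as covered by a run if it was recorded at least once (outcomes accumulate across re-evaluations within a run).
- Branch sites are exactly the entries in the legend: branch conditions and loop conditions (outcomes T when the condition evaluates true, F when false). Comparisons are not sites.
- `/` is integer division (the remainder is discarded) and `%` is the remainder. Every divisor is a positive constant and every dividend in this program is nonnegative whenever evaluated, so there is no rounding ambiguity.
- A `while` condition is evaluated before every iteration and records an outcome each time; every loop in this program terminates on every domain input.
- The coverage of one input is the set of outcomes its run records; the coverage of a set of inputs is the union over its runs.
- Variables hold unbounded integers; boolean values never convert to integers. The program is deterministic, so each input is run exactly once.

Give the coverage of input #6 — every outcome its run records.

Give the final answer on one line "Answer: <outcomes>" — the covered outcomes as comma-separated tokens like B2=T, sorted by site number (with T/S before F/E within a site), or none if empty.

Event log for input #6 (k=4, n=3, v=1):
  B1->T, B1->T, B1->T, B1->F, B2->T, B2->T, B2->T, B2->F, B3->F, B4->T
as a set, this run covers: B1=T, B1=F, B2=T, B2=F, B3=F, B4=T

Answer: B1=T, B1=F, B2=T, B2=F, B3=F, B4=T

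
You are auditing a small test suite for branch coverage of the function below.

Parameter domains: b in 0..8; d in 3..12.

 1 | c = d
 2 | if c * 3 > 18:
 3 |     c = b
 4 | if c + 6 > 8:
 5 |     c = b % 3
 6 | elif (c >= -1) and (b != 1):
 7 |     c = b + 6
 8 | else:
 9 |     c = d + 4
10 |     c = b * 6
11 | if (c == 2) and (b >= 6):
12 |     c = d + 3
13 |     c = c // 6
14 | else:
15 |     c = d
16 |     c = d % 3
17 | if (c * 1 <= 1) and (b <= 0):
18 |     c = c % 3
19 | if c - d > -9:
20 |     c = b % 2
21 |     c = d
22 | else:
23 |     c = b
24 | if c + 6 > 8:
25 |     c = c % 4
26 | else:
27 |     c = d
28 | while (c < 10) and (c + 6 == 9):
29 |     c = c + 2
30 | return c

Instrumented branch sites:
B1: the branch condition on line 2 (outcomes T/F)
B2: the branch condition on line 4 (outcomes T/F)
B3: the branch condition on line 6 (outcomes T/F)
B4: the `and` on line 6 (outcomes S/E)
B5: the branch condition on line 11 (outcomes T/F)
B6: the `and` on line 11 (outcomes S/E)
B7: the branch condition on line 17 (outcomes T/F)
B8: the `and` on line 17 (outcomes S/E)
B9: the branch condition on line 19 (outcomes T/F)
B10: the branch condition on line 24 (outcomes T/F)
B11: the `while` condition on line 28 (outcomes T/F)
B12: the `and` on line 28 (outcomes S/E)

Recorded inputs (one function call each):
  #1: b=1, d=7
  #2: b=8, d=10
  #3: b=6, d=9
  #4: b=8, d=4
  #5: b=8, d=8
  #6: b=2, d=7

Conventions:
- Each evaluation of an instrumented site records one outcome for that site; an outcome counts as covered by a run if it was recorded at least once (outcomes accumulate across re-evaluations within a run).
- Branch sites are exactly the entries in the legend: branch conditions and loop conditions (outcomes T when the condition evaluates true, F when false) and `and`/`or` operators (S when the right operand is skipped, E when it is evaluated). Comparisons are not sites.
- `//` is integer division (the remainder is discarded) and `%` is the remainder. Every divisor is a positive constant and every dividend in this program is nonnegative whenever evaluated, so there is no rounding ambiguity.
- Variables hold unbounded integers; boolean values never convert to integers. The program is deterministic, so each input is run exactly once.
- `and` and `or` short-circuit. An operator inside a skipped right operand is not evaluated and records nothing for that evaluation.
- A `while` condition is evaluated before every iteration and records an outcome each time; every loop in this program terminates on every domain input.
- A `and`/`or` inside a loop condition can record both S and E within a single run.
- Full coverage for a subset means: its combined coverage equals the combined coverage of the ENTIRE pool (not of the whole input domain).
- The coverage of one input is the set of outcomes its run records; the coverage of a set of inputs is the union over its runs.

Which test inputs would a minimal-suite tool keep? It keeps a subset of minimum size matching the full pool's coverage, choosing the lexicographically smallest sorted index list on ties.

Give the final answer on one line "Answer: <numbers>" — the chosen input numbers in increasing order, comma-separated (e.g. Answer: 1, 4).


run #1 (b=1, d=7) runs B1->T, B2->F, B4->E, B3->F, B6->S, B5->F, B8->E, B7->F, B9->T, B10->T, B12->E, B11->T, B12->E, B11->F; records B1=T, B2=F, B3=F, B4=E, B5=F, B6=S, B7=F, B8=E, B9=T, B10=T, B11=T, B11=F, B12=E
run #2 (b=8, d=10) runs B1->T, B2->T, B6->E, B5->T, B8->S, B7->F, B9->T, B10->T, B12->E, B11->F; records B1=T, B2=T, B5=T, B6=E, B7=F, B8=S, B9=T, B10=T, B11=F, B12=E
run #3 (b=6, d=9) runs B1->T, B2->T, B6->S, B5->F, B8->E, B7->F, B9->F, B10->T, B12->E, B11->F; records B1=T, B2=T, B5=F, B6=S, B7=F, B8=E, B9=F, B10=T, B11=F, B12=E
run #4 (b=8, d=4) runs B1->F, B2->T, B6->E, B5->T, B8->E, B7->F, B9->T, B10->T, B12->E, B11->F; records B1=F, B2=T, B5=T, B6=E, B7=F, B8=E, B9=T, B10=T, B11=F, B12=E
run #5 (b=8, d=8) runs B1->T, B2->T, B6->E, B5->T, B8->E, B7->F, B9->T, B10->T, B12->E, B11->F; records B1=T, B2=T, B5=T, B6=E, B7=F, B8=E, B9=T, B10=T, B11=F, B12=E
run #6 (b=2, d=7) runs B1->T, B2->F, B4->E, B3->T, B6->S, B5->F, B8->E, B7->F, B9->T, B10->T, B12->E, B11->T, B12->E, B11->F; records B1=T, B2=F, B3=T, B4=E, B5=F, B6=S, B7=F, B8=E, B9=T, B10=T, B11=T, B11=F, B12=E
the full pool covers 20 outcomes: B1=T, B1=F, B2=T, B2=F, B3=T, B3=F, B4=E, B5=T, B5=F, B6=S, B6=E, B7=F, B8=S, B8=E, B9=T, B9=F, B10=T, B11=T, B11=F, B12=E
checked all size-1 subsets: none covers 20 outcomes (max 13/20)
checked all size-2 subsets: none covers 20 outcomes (max 17/20)
checked all size-3 subsets: none covers 20 outcomes (max 18/20)
checked all size-4 subsets: none covers 20 outcomes (max 19/20)
size 5: inputs {1, 2, 3, 4, 6} cover all 20 outcomes, and no lexicographically smaller subset of this size does
Answer: 1, 2, 3, 4, 6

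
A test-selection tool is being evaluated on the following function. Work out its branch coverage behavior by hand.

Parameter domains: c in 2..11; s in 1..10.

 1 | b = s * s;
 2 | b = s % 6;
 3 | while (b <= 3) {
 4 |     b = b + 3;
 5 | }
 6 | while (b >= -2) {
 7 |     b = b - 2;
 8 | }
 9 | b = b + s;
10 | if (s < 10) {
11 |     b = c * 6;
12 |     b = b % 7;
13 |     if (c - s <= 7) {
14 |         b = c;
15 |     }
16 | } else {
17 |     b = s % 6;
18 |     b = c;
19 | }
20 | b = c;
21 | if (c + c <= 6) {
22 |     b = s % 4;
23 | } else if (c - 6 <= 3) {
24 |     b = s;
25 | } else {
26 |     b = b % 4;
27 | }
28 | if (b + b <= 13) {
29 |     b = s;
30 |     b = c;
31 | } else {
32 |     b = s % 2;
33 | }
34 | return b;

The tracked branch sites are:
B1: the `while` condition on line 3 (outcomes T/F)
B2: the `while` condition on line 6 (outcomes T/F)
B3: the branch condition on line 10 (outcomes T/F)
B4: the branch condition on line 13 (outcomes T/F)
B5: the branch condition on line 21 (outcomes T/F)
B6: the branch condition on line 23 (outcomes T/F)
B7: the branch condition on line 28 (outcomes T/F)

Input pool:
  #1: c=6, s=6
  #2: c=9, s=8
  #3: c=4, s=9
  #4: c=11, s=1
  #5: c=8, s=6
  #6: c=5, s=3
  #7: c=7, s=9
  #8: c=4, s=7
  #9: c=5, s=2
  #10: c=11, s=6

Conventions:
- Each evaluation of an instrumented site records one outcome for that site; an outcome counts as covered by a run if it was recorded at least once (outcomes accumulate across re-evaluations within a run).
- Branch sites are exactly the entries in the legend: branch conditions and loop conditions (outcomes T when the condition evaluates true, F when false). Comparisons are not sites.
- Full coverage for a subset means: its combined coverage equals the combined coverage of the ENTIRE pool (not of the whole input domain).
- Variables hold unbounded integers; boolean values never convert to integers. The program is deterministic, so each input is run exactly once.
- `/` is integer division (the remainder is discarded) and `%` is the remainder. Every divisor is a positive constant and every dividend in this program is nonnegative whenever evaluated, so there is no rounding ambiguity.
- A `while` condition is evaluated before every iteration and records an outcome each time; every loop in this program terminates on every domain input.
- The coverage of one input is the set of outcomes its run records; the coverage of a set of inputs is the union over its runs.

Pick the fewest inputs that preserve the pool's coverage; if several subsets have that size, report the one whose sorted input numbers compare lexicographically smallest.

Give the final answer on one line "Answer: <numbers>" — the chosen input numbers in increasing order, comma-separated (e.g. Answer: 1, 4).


run #1 (c=6, s=6) runs B1->T, B1->T, B1->F, B2->T, B2->T, B2->T, B2->T, B2->T, B2->F, B3->T, B4->T, B5->F, B6->T, B7->T; records B1=T, B1=F, B2=T, B2=F, B3=T, B4=T, B5=F, B6=T, B7=T
run #2 (c=9, s=8) runs B1->T, B1->F, B2->T, B2->T, B2->T, B2->T, B2->F, B3->T, B4->T, B5->F, B6->T, B7->F; records B1=T, B1=F, B2=T, B2=F, B3=T, B4=T, B5=F, B6=T, B7=F
run #3 (c=4, s=9) runs B1->T, B1->F, B2->T, B2->T, B2->T, B2->T, B2->T, B2->F, B3->T, B4->T, B5->F, B6->T, B7->F; records B1=T, B1=F, B2=T, B2=F, B3=T, B4=T, B5=F, B6=T, B7=F
run #4 (c=11, s=1) runs B1->T, B1->F, B2->T, B2->T, B2->T, B2->T, B2->F, B3->T, B4->F, B5->F, B6->F, B7->T; records B1=T, B1=F, B2=T, B2=F, B3=T, B4=F, B5=F, B6=F, B7=T
run #5 (c=8, s=6) runs B1->T, B1->T, B1->F, B2->T, B2->T, B2->T, B2->T, B2->T, B2->F, B3->T, B4->T, B5->F, B6->T, B7->T; records B1=T, B1=F, B2=T, B2=F, B3=T, B4=T, B5=F, B6=T, B7=T
run #6 (c=5, s=3) runs B1->T, B1->F, B2->T, B2->T, B2->T, B2->T, B2->T, B2->F, B3->T, B4->T, B5->F, B6->T, B7->T; records B1=T, B1=F, B2=T, B2=F, B3=T, B4=T, B5=F, B6=T, B7=T
run #7 (c=7, s=9) runs B1->T, B1->F, B2->T, B2->T, B2->T, B2->T, B2->T, B2->F, B3->T, B4->T, B5->F, B6->T, B7->F; records B1=T, B1=F, B2=T, B2=F, B3=T, B4=T, B5=F, B6=T, B7=F
run #8 (c=4, s=7) runs B1->T, B1->F, B2->T, B2->T, B2->T, B2->T, B2->F, B3->T, B4->T, B5->F, B6->T, B7->F; records B1=T, B1=F, B2=T, B2=F, B3=T, B4=T, B5=F, B6=T, B7=F
run #9 (c=5, s=2) runs B1->T, B1->F, B2->T, B2->T, B2->T, B2->T, B2->F, B3->T, B4->T, B5->F, B6->T, B7->T; records B1=T, B1=F, B2=T, B2=F, B3=T, B4=T, B5=F, B6=T, B7=T
run #10 (c=11, s=6) runs B1->T, B1->T, B1->F, B2->T, B2->T, B2->T, B2->T, B2->T, B2->F, B3->T, B4->T, B5->F, B6->F, B7->T; records B1=T, B1=F, B2=T, B2=F, B3=T, B4=T, B5=F, B6=F, B7=T
the full pool covers 12 outcomes: B1=T, B1=F, B2=T, B2=F, B3=T, B4=T, B4=F, B5=F, B6=T, B6=F, B7=T, B7=F
every size-1 subset falls short of the 12 outcomes (best: 9/12)
size 2: inputs {2, 4} cover all 12 outcomes, and no lexicographically smaller subset of this size does
Answer: 2, 4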